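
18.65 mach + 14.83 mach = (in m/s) 1.14e+04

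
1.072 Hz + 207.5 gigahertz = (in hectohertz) 2.075e+09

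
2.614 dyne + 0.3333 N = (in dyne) 3.333e+04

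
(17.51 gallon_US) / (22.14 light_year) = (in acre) 7.82e-23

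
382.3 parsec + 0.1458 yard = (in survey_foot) 3.87e+19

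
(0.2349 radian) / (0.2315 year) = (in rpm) 3.073e-07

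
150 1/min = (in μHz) 2.5e+06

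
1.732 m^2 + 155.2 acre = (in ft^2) 6.761e+06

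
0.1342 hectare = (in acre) 0.3316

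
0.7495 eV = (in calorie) 2.87e-20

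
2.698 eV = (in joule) 4.323e-19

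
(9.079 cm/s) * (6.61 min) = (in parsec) 1.167e-15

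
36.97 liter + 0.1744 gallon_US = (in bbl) 0.2367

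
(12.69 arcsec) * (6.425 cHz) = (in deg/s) 0.0002265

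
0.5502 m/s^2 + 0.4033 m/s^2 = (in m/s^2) 0.9535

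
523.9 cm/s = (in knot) 10.18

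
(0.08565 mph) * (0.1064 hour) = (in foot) 48.12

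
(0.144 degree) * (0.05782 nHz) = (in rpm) 1.388e-12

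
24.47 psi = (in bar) 1.687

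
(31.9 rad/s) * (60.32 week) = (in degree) 6.668e+10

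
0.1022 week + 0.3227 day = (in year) 0.002844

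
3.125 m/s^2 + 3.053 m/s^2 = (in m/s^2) 6.178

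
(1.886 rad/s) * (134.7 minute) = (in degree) 8.733e+05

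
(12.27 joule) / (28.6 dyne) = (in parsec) 1.39e-12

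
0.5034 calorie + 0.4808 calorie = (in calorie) 0.9842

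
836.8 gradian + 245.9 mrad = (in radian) 13.39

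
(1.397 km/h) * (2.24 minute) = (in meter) 52.15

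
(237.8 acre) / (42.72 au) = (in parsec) 4.88e-24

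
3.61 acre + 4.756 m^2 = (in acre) 3.611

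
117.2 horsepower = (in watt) 8.74e+04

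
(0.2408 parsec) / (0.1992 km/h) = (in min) 2.238e+15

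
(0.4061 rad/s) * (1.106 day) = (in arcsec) 8.004e+09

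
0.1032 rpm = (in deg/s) 0.6192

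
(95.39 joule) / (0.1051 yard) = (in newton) 992.6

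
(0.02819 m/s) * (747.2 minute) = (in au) 8.448e-09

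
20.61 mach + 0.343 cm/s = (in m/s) 7018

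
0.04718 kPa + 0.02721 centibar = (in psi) 0.01079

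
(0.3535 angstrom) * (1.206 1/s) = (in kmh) 1.535e-10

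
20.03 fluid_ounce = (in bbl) 0.003726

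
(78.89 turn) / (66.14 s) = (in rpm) 71.57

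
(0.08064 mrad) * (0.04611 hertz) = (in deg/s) 0.000213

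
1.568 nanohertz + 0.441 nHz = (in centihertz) 2.009e-07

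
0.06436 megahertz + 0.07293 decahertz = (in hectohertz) 643.6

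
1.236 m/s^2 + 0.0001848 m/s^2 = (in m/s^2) 1.236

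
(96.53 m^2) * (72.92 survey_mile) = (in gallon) 2.993e+09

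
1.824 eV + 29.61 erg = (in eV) 1.848e+13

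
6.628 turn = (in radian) 41.64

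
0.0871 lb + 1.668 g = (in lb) 0.09078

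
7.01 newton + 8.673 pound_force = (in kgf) 4.649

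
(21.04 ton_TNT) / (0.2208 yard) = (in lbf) 9.802e+10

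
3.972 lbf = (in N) 17.67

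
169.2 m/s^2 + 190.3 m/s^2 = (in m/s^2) 359.5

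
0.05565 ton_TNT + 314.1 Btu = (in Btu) 2.21e+05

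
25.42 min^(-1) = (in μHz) 4.237e+05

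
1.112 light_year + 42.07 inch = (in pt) 2.982e+19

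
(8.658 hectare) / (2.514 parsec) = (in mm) 1.116e-09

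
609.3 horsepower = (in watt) 4.544e+05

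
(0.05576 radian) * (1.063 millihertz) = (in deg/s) 0.003396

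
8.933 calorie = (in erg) 3.738e+08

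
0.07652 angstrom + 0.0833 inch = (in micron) 2116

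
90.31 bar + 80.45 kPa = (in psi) 1322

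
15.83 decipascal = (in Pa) 1.583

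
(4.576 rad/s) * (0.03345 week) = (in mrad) 9.258e+07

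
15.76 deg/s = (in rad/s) 0.2751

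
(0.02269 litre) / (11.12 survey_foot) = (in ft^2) 7.206e-05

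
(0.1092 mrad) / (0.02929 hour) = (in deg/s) 5.934e-05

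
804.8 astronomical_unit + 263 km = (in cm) 1.204e+16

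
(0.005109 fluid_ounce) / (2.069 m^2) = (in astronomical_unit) 4.881e-19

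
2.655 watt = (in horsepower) 0.00356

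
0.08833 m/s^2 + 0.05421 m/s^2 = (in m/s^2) 0.1425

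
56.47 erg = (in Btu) 5.352e-09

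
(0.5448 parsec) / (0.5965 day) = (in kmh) 1.174e+12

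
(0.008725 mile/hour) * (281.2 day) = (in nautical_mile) 51.17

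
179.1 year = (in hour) 1.569e+06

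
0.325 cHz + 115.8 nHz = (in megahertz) 3.25e-09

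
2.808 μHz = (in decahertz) 2.808e-07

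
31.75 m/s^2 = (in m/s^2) 31.75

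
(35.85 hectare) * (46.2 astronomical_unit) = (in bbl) 1.558e+19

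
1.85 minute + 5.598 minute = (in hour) 0.1241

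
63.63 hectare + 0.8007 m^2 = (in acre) 157.2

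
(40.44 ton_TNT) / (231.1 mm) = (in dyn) 7.322e+16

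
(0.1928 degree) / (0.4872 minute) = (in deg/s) 0.006596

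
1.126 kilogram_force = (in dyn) 1.104e+06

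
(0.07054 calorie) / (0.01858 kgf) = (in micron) 1.62e+06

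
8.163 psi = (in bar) 0.5628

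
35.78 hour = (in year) 0.004084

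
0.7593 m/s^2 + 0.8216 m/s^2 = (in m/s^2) 1.581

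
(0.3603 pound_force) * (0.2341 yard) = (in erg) 3.431e+06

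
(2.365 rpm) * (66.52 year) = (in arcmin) 1.786e+12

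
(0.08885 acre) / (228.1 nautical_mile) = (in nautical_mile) 4.596e-07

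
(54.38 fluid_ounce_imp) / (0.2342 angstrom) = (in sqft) 7.101e+08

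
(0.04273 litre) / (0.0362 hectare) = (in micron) 0.118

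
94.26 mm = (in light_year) 9.963e-18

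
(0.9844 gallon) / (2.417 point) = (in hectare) 0.000437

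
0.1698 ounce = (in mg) 4814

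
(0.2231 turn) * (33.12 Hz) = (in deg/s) 2660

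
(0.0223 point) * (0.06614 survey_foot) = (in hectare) 1.586e-11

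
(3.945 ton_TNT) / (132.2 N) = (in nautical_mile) 6.742e+04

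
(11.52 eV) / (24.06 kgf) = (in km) 7.823e-24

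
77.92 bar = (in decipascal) 7.792e+07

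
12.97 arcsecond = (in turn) 1.001e-05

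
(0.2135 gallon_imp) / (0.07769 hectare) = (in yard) 1.366e-06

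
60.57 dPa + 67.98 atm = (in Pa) 6.888e+06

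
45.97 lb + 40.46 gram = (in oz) 736.9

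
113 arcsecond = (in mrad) 0.5478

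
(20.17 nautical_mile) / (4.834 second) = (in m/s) 7728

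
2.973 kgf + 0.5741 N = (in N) 29.73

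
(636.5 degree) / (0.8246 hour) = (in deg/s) 0.2144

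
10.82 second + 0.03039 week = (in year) 0.0005832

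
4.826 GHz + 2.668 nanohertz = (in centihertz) 4.826e+11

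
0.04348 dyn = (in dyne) 0.04348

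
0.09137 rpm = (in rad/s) 0.009568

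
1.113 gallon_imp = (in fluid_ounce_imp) 178.1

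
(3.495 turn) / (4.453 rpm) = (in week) 7.786e-05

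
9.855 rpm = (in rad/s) 1.032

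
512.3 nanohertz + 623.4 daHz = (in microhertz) 6.234e+09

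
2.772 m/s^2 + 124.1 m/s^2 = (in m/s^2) 126.9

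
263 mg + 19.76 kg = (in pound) 43.56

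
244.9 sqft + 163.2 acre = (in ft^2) 7.109e+06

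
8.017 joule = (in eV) 5.004e+19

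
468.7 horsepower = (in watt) 3.495e+05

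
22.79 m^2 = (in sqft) 245.3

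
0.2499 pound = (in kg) 0.1134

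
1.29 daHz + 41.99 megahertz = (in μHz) 4.199e+13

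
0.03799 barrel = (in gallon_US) 1.596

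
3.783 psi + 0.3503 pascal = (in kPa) 26.08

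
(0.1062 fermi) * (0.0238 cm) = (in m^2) 2.528e-20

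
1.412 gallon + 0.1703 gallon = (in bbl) 0.03767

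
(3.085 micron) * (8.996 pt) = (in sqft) 1.054e-07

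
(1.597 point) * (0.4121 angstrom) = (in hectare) 2.322e-18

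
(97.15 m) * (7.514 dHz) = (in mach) 0.2144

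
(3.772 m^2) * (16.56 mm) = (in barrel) 0.3929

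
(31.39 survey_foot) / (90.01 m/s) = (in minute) 0.001772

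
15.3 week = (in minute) 1.542e+05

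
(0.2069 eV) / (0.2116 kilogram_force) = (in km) 1.597e-23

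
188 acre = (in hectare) 76.08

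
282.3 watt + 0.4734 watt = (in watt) 282.8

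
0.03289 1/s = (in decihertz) 0.3289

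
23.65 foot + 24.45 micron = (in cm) 720.9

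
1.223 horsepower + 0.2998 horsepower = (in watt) 1136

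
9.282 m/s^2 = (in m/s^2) 9.282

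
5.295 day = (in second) 4.575e+05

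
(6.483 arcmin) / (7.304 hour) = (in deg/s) 4.109e-06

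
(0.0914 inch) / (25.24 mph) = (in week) 3.402e-10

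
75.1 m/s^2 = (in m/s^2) 75.1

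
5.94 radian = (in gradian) 378.2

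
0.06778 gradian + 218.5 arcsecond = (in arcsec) 438.1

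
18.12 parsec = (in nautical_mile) 3.019e+14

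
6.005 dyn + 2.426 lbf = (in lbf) 2.426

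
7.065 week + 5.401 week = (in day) 87.26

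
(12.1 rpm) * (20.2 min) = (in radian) 1536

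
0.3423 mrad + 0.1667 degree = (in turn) 0.0005175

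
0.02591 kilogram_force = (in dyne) 2.541e+04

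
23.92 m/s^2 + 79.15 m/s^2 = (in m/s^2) 103.1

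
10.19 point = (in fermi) 3.595e+12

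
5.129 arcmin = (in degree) 0.08548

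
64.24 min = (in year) 0.0001222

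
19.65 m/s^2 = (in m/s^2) 19.65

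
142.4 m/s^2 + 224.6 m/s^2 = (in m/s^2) 367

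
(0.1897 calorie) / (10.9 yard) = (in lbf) 0.0179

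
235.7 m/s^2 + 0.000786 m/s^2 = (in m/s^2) 235.7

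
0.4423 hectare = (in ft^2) 4.761e+04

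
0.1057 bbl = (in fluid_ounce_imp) 591.5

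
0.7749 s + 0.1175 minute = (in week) 1.294e-05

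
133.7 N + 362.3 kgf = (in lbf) 828.8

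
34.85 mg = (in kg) 3.485e-05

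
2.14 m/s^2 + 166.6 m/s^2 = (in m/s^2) 168.7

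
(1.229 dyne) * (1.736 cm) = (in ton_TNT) 5.099e-17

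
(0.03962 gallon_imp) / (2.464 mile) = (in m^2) 4.542e-08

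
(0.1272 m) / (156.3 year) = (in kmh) 9.29e-11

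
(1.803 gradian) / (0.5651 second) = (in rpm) 0.4786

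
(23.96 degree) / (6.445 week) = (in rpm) 1.024e-06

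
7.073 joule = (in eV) 4.415e+19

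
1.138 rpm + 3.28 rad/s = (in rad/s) 3.399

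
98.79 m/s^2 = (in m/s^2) 98.79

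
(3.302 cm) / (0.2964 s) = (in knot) 0.2166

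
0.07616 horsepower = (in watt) 56.79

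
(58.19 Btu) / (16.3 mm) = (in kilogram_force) 3.841e+05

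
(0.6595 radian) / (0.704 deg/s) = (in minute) 0.8946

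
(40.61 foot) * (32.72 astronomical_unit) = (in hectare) 6.059e+09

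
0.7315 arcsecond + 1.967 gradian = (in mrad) 30.9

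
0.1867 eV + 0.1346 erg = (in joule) 1.346e-08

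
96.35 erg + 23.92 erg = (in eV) 7.507e+13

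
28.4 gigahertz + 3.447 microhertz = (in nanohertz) 2.84e+19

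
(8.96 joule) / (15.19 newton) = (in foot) 1.935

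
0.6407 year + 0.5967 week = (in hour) 5713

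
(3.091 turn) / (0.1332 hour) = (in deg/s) 2.321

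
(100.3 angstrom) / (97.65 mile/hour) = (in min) 3.829e-12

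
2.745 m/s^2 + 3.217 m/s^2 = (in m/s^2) 5.962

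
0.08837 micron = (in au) 5.907e-19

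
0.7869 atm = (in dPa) 7.973e+05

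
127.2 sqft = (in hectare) 0.001182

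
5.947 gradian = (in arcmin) 321.1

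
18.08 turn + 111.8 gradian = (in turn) 18.36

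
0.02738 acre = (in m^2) 110.8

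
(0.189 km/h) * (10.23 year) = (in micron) 1.694e+13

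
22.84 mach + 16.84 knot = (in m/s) 7786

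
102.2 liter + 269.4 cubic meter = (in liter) 2.695e+05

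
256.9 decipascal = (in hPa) 0.2569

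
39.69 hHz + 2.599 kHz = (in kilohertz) 6.568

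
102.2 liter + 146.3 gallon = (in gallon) 173.3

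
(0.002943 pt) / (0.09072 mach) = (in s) 3.361e-08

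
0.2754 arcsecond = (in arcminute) 0.00459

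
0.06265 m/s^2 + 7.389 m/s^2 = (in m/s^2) 7.452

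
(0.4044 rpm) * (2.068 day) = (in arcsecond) 1.561e+09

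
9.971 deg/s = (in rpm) 1.662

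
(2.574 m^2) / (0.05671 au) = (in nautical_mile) 1.638e-13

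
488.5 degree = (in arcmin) 2.931e+04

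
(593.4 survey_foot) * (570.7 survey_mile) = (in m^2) 1.661e+08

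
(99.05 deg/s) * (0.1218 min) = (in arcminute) 4.343e+04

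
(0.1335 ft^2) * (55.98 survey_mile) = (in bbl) 7028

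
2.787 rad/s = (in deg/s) 159.7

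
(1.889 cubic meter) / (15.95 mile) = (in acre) 1.818e-08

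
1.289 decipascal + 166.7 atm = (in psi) 2450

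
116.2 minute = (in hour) 1.937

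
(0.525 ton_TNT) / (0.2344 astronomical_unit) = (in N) 0.06264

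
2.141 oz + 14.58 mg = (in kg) 0.06071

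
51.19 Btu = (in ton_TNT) 1.291e-05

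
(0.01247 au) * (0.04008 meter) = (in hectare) 7477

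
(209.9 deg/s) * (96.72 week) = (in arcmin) 7.367e+11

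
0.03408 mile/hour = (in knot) 0.02961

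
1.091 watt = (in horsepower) 0.001463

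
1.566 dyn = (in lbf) 3.521e-06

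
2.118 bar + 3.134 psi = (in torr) 1751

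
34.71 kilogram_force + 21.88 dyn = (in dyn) 3.404e+07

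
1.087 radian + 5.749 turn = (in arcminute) 1.279e+05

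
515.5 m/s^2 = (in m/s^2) 515.5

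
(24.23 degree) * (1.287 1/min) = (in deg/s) 0.5197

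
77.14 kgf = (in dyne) 7.565e+07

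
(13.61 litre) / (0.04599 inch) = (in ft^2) 125.4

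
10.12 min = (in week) 0.001004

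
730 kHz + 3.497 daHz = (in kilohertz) 730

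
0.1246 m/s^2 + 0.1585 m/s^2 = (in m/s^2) 0.2831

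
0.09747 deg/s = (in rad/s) 0.001701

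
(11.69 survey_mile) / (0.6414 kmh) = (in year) 0.003348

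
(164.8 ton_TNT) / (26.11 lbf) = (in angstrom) 5.937e+19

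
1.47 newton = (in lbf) 0.3305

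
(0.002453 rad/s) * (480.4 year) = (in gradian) 2.366e+09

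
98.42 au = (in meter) 1.472e+13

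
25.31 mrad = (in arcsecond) 5221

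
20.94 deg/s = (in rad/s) 0.3655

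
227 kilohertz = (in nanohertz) 2.27e+14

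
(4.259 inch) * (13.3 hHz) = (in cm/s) 1.439e+04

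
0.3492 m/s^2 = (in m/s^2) 0.3492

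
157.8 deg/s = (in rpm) 26.3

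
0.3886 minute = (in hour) 0.006477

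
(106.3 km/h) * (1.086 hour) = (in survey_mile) 71.73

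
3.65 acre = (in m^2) 1.477e+04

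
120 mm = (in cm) 12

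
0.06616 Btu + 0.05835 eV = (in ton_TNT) 1.668e-08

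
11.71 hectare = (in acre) 28.94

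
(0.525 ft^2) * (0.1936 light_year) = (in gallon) 2.36e+16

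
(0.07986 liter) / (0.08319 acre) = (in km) 2.372e-10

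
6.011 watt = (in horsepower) 0.008061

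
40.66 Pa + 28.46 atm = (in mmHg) 2.163e+04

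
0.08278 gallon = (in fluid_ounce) 10.6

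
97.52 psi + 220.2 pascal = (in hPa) 6726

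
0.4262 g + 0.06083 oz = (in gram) 2.151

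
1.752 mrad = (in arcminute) 6.023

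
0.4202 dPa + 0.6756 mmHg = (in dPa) 901.1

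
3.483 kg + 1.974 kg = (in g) 5457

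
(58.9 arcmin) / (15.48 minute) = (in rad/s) 1.845e-05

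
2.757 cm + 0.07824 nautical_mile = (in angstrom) 1.449e+12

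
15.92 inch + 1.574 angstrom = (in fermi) 4.044e+14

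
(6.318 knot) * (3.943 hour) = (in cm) 4.614e+06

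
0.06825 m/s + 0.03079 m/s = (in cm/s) 9.904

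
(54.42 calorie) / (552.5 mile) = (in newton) 0.0002561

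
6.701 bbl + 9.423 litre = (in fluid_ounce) 3.634e+04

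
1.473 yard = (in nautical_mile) 0.0007273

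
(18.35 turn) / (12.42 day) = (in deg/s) 0.006156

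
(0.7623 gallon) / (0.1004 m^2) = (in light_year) 3.038e-18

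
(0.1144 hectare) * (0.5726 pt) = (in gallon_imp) 50.83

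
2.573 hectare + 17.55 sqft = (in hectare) 2.573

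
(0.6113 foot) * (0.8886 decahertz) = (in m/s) 1.656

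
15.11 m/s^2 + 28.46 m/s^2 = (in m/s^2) 43.57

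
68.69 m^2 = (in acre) 0.01697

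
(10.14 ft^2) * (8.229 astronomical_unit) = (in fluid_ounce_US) 3.921e+16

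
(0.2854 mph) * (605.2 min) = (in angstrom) 4.633e+13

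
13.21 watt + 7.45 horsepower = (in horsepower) 7.468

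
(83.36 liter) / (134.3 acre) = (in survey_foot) 5.032e-07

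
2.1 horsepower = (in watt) 1566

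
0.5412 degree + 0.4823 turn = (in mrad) 3040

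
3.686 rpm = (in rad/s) 0.386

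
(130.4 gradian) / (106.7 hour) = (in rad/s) 5.332e-06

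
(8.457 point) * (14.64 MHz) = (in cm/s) 4.368e+06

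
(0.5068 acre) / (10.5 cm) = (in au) 1.306e-07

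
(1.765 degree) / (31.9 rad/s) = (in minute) 1.609e-05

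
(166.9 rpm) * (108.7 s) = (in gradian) 1.209e+05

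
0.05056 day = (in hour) 1.213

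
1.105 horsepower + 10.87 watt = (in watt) 834.9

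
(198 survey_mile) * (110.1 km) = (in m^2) 3.508e+10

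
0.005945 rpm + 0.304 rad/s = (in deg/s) 17.45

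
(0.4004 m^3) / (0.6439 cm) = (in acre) 0.01537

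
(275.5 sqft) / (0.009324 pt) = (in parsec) 2.522e-10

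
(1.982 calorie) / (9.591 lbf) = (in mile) 0.0001208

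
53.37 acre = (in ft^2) 2.325e+06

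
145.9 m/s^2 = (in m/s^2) 145.9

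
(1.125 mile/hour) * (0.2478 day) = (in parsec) 3.49e-13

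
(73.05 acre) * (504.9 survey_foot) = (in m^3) 4.549e+07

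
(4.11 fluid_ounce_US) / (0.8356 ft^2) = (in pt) 4.438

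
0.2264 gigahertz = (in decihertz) 2.264e+09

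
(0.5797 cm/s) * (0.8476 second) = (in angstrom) 4.914e+07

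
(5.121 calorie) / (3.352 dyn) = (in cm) 6.392e+07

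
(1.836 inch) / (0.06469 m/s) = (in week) 1.192e-06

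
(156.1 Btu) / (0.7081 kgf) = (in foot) 7.781e+04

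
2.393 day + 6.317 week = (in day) 46.61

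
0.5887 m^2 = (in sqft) 6.337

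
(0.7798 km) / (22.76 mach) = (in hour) 2.795e-05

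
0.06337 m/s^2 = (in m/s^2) 0.06337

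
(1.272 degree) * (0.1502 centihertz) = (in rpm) 0.0003184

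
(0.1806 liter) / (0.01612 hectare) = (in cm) 0.000112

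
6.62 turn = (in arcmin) 1.43e+05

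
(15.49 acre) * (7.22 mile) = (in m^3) 7.284e+08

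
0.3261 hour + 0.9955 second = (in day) 0.0136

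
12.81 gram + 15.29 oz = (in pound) 0.9839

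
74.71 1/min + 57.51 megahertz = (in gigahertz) 0.05751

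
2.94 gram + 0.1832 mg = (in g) 2.94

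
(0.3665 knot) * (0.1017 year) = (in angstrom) 6.047e+15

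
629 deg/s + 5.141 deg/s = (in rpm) 105.7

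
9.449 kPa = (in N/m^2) 9449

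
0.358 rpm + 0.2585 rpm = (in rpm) 0.6165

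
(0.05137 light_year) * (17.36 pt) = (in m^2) 2.976e+12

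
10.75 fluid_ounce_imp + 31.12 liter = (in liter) 31.43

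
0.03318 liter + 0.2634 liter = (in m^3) 0.0002966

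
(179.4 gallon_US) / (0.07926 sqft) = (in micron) 9.223e+07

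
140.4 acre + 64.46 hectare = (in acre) 299.7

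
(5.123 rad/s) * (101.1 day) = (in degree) 2.564e+09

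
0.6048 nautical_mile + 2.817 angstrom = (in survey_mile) 0.696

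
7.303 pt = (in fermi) 2.576e+12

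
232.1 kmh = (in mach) 0.1893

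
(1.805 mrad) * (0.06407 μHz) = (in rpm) 1.104e-09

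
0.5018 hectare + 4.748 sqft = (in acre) 1.24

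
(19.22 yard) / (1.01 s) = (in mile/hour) 38.92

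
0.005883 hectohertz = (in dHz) 5.883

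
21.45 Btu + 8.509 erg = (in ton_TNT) 5.409e-06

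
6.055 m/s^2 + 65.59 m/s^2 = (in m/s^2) 71.65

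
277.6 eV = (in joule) 4.448e-17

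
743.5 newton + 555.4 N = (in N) 1299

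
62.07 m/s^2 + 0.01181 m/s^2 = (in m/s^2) 62.08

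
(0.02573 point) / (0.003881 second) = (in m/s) 0.002339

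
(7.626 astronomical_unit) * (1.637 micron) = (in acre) 461.5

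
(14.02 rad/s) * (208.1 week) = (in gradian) 1.123e+11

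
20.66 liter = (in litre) 20.66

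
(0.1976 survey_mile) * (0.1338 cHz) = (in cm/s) 42.55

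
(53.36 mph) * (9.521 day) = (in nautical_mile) 1.06e+04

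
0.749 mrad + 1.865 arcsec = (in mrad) 0.758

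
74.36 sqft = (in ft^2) 74.36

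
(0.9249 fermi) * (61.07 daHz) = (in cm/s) 5.648e-11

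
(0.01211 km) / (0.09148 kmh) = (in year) 1.511e-05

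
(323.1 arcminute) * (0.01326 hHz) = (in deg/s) 7.141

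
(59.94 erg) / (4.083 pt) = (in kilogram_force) 0.0004243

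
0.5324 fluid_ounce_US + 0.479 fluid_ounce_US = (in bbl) 0.0001881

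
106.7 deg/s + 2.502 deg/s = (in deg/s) 109.2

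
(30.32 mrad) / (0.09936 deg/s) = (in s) 17.48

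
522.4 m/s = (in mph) 1169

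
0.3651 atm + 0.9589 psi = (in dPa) 4.361e+05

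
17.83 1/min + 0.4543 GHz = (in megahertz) 454.3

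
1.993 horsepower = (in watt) 1486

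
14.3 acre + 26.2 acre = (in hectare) 16.39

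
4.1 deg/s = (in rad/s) 0.07156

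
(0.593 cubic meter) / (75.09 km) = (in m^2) 7.897e-06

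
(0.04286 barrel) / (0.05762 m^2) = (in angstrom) 1.183e+09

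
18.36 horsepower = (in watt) 1.369e+04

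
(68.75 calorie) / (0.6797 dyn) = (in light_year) 4.473e-09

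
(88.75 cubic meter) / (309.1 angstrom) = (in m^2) 2.871e+09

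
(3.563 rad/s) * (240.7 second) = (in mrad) 8.576e+05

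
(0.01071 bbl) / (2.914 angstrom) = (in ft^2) 6.29e+07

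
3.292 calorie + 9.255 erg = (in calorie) 3.292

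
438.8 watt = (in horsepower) 0.5884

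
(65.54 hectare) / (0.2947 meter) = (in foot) 7.296e+06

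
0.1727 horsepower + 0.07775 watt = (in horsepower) 0.1728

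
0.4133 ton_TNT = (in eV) 1.079e+28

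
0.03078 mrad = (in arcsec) 6.349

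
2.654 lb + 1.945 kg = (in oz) 111.1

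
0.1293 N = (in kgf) 0.01318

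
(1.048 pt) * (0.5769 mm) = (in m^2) 2.133e-07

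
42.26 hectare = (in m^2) 4.226e+05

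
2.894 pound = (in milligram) 1.313e+06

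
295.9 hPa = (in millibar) 295.9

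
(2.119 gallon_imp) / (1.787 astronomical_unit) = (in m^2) 3.603e-14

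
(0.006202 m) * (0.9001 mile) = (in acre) 0.00222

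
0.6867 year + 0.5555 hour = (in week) 35.81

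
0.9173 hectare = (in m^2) 9173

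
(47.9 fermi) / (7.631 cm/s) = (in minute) 1.046e-14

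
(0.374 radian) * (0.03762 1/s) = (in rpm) 0.1344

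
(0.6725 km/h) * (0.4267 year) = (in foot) 8.247e+06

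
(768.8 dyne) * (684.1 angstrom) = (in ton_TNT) 1.257e-19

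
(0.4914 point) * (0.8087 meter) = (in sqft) 0.001509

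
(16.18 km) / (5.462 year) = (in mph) 0.0002101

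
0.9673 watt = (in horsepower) 0.001297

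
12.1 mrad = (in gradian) 0.7703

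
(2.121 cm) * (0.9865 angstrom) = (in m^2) 2.092e-12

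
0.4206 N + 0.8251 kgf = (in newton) 8.512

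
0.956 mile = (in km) 1.539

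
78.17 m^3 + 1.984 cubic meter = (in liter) 8.015e+04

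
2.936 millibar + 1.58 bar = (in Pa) 1.583e+05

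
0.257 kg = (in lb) 0.5666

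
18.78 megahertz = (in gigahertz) 0.01878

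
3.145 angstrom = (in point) 8.915e-07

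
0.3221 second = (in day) 3.728e-06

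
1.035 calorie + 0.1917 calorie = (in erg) 5.133e+07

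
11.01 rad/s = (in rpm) 105.1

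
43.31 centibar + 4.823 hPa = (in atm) 0.4322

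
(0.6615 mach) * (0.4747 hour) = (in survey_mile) 239.2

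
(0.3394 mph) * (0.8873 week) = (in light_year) 8.606e-12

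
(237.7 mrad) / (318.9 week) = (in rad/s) 1.232e-09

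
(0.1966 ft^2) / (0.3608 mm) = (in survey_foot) 166.1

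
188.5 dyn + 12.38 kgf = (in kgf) 12.38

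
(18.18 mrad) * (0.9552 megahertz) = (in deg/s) 9.95e+05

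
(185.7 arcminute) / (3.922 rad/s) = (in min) 0.0002296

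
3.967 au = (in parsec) 1.923e-05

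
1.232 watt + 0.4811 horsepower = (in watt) 360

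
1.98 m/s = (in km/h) 7.128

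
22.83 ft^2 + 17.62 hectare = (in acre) 43.54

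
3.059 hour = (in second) 1.101e+04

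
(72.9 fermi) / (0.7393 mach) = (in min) 4.827e-18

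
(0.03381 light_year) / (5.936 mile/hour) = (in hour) 3.348e+10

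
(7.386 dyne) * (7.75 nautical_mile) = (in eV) 6.617e+18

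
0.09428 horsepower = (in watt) 70.3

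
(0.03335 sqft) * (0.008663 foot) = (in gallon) 0.002161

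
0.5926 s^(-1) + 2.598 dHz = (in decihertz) 8.524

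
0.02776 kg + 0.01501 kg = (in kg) 0.04277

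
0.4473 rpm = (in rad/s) 0.04684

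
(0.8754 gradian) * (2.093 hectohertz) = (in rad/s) 2.878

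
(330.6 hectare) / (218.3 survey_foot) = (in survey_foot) 1.63e+05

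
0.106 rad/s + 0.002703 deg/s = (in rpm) 1.013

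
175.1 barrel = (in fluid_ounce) 9.413e+05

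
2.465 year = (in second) 7.774e+07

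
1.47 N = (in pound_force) 0.3305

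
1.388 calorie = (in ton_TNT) 1.388e-09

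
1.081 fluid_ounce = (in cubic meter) 3.197e-05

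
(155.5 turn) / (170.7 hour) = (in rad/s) 0.00159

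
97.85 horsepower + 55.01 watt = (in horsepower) 97.92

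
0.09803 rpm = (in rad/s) 0.01027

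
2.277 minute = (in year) 4.332e-06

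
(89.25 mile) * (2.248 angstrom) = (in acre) 7.979e-09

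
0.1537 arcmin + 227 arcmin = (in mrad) 66.08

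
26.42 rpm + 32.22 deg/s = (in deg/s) 190.7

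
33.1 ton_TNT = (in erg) 1.385e+18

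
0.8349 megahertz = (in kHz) 834.9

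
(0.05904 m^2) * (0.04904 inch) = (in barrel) 0.0004626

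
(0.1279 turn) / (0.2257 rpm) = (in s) 34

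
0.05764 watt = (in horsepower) 7.73e-05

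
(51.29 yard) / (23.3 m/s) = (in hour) 0.0005591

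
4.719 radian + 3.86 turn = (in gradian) 1844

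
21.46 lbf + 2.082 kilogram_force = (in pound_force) 26.05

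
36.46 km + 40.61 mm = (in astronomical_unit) 2.437e-07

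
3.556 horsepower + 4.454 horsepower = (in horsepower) 8.01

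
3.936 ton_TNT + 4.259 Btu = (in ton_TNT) 3.936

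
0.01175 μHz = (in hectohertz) 1.175e-10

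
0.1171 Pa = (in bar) 1.171e-06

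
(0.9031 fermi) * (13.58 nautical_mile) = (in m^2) 2.271e-11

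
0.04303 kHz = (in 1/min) 2582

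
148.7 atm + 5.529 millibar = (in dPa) 1.507e+08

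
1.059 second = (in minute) 0.01765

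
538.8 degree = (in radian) 9.404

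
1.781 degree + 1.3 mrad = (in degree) 1.855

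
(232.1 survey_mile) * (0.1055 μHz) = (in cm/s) 3.941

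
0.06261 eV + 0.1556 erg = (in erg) 0.1556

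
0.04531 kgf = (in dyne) 4.443e+04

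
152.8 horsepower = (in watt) 1.139e+05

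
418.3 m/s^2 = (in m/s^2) 418.3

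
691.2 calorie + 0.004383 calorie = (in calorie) 691.2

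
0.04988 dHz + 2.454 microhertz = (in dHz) 0.0499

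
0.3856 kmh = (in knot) 0.2082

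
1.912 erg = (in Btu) 1.812e-10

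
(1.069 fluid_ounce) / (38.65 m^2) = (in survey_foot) 2.684e-06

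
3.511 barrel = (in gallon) 147.5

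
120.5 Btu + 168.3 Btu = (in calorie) 7.283e+04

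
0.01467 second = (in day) 1.698e-07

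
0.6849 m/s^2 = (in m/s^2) 0.6849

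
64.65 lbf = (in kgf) 29.32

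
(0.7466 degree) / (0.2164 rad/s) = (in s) 0.06022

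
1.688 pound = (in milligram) 7.657e+05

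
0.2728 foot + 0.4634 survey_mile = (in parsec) 2.417e-14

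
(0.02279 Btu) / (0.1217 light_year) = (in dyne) 2.088e-09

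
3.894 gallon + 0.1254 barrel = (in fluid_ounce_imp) 1220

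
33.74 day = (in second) 2.915e+06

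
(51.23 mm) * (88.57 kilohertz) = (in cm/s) 4.537e+05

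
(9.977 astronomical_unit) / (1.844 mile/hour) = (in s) 1.811e+12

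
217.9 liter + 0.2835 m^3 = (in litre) 501.4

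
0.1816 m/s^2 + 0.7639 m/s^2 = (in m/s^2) 0.9455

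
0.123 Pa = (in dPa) 1.23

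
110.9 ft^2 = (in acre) 0.002546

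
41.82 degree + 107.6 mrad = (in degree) 47.99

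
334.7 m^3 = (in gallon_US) 8.842e+04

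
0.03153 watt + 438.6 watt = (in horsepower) 0.5882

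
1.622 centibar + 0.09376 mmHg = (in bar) 0.01635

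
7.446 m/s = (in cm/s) 744.6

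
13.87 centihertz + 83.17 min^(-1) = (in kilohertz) 0.001525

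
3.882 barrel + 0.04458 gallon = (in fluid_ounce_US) 2.088e+04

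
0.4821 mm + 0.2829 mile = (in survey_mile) 0.2829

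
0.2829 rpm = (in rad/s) 0.02963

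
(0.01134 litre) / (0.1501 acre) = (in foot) 6.125e-08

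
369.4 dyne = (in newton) 0.003694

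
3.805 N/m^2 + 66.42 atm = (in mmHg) 5.048e+04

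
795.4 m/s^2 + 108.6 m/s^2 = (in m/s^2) 904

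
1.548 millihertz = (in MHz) 1.548e-09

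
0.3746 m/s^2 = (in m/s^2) 0.3746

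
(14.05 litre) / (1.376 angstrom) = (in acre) 2.523e+04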